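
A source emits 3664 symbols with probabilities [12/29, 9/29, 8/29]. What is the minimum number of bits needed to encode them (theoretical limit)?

Entropy H = 1.5632 bits/symbol
Minimum bits = H × n = 1.5632 × 3664
= 5727.54 bits


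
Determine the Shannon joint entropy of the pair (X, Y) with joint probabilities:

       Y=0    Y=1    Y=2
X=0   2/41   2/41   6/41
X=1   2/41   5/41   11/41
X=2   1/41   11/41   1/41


H(X,Y) = -Σ p(x,y) log₂ p(x,y)
  p(0,0)=2/41: -0.0488 × log₂(0.0488) = 0.2126
  p(0,1)=2/41: -0.0488 × log₂(0.0488) = 0.2126
  p(0,2)=6/41: -0.1463 × log₂(0.1463) = 0.4057
  p(1,0)=2/41: -0.0488 × log₂(0.0488) = 0.2126
  p(1,1)=5/41: -0.1220 × log₂(0.1220) = 0.3702
  p(1,2)=11/41: -0.2683 × log₂(0.2683) = 0.5093
  p(2,0)=1/41: -0.0244 × log₂(0.0244) = 0.1307
  p(2,1)=11/41: -0.2683 × log₂(0.2683) = 0.5093
  p(2,2)=1/41: -0.0244 × log₂(0.0244) = 0.1307
H(X,Y) = 2.6935 bits


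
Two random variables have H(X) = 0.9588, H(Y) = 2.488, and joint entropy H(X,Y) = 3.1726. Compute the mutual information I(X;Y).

I(X;Y) = H(X) + H(Y) - H(X,Y)
I(X;Y) = 0.9588 + 2.488 - 3.1726 = 0.2742 bits


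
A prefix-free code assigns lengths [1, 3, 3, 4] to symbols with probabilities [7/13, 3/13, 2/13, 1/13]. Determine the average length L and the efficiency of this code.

Average length L = Σ p_i × l_i = 2.0000 bits
Entropy H = 1.6692 bits
Efficiency η = H/L × 100% = 83.46%


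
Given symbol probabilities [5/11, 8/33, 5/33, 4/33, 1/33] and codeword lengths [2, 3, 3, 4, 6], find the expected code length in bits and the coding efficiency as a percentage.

Average length L = Σ p_i × l_i = 2.7576 bits
Entropy H = 1.9470 bits
Efficiency η = H/L × 100% = 70.61%


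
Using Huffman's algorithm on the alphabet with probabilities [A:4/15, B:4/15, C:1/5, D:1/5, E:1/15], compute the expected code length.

Huffman tree construction:
Combine smallest probabilities repeatedly
Resulting codes:
  A: 01 (length 2)
  B: 10 (length 2)
  C: 111 (length 3)
  D: 00 (length 2)
  E: 110 (length 3)
Average length = Σ p(s) × length(s) = 2.2667 bits


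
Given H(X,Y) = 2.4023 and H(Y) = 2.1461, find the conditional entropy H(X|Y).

Chain rule: H(X,Y) = H(X|Y) + H(Y)
H(X|Y) = H(X,Y) - H(Y) = 2.4023 - 2.1461 = 0.2562 bits


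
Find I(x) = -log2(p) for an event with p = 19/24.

Information content I(x) = -log₂(p(x))
I = -log₂(19/24) = -log₂(0.7917)
I = 0.3370 bits


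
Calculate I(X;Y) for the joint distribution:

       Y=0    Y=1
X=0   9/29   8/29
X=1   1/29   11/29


H(X) = 0.9784, H(Y) = 0.9294, H(X,Y) = 1.7344
I(X;Y) = H(X) + H(Y) - H(X,Y) = 0.1734 bits


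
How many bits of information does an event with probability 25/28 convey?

Information content I(x) = -log₂(p(x))
I = -log₂(25/28) = -log₂(0.8929)
I = 0.1635 bits


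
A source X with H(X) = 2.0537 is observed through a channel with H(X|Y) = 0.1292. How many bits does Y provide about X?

I(X;Y) = H(X) - H(X|Y)
I(X;Y) = 2.0537 - 0.1292 = 1.9245 bits


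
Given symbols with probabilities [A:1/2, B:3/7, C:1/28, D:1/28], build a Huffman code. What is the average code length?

Huffman tree construction:
Combine smallest probabilities repeatedly
Resulting codes:
  A: 0 (length 1)
  B: 11 (length 2)
  C: 100 (length 3)
  D: 101 (length 3)
Average length = Σ p(s) × length(s) = 1.5714 bits


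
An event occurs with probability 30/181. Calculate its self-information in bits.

Information content I(x) = -log₂(p(x))
I = -log₂(30/181) = -log₂(0.1657)
I = 2.5930 bits


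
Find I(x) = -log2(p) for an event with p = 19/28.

Information content I(x) = -log₂(p(x))
I = -log₂(19/28) = -log₂(0.6786)
I = 0.5594 bits


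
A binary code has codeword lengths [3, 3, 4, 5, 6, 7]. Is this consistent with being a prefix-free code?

Kraft inequality: Σ 2^(-l_i) ≤ 1 for prefix-free code
Calculating: 2^(-3) + 2^(-3) + 2^(-4) + 2^(-5) + 2^(-6) + 2^(-7)
= 0.125 + 0.125 + 0.0625 + 0.03125 + 0.015625 + 0.0078125
= 0.3672
Since 0.3672 ≤ 1, prefix-free code exists


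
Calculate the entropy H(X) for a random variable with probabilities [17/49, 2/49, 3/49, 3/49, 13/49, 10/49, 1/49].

H(X) = -Σ p(x) log₂ p(x)
  -17/49 × log₂(17/49) = 0.5299
  -2/49 × log₂(2/49) = 0.1884
  -3/49 × log₂(3/49) = 0.2467
  -3/49 × log₂(3/49) = 0.2467
  -13/49 × log₂(13/49) = 0.5079
  -10/49 × log₂(10/49) = 0.4679
  -1/49 × log₂(1/49) = 0.1146
H(X) = 2.3020 bits


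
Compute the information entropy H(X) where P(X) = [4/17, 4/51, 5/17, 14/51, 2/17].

H(X) = -Σ p(x) log₂ p(x)
  -4/17 × log₂(4/17) = 0.4912
  -4/51 × log₂(4/51) = 0.2880
  -5/17 × log₂(5/17) = 0.5193
  -14/51 × log₂(14/51) = 0.5120
  -2/17 × log₂(2/17) = 0.3632
H(X) = 2.1737 bits


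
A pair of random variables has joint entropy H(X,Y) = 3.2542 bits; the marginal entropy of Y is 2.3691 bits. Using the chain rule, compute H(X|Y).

Chain rule: H(X,Y) = H(X|Y) + H(Y)
H(X|Y) = H(X,Y) - H(Y) = 3.2542 - 2.3691 = 0.8851 bits


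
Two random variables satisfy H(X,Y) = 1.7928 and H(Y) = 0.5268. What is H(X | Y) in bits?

Chain rule: H(X,Y) = H(X|Y) + H(Y)
H(X|Y) = H(X,Y) - H(Y) = 1.7928 - 0.5268 = 1.266 bits


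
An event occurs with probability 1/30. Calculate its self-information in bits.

Information content I(x) = -log₂(p(x))
I = -log₂(1/30) = -log₂(0.0333)
I = 4.9069 bits


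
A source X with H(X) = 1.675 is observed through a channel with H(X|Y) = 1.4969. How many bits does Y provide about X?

I(X;Y) = H(X) - H(X|Y)
I(X;Y) = 1.675 - 1.4969 = 0.1781 bits


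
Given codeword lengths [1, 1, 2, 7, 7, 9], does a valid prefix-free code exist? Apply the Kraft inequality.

Kraft inequality: Σ 2^(-l_i) ≤ 1 for prefix-free code
Calculating: 2^(-1) + 2^(-1) + 2^(-2) + 2^(-7) + 2^(-7) + 2^(-9)
= 0.5 + 0.5 + 0.25 + 0.0078125 + 0.0078125 + 0.001953125
= 1.2676
Since 1.2676 > 1, prefix-free code does not exist


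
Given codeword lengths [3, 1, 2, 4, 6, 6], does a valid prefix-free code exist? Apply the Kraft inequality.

Kraft inequality: Σ 2^(-l_i) ≤ 1 for prefix-free code
Calculating: 2^(-3) + 2^(-1) + 2^(-2) + 2^(-4) + 2^(-6) + 2^(-6)
= 0.125 + 0.5 + 0.25 + 0.0625 + 0.015625 + 0.015625
= 0.9688
Since 0.9688 ≤ 1, prefix-free code exists


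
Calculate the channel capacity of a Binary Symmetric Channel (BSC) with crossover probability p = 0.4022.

For BSC with error probability p:
C = 1 - H(p) where H(p) is binary entropy
H(0.4022) = -0.4022 × log₂(0.4022) - 0.5978 × log₂(0.5978)
H(p) = 0.9722
C = 1 - 0.9722 = 0.0278 bits/use


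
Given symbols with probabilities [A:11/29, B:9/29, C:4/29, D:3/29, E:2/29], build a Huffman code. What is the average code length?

Huffman tree construction:
Combine smallest probabilities repeatedly
Resulting codes:
  A: 0 (length 1)
  B: 10 (length 2)
  C: 110 (length 3)
  D: 1111 (length 4)
  E: 1110 (length 4)
Average length = Σ p(s) × length(s) = 2.1034 bits


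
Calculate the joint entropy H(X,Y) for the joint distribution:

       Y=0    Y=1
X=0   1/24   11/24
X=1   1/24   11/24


H(X,Y) = -Σ p(x,y) log₂ p(x,y)
  p(0,0)=1/24: -0.0417 × log₂(0.0417) = 0.1910
  p(0,1)=11/24: -0.4583 × log₂(0.4583) = 0.5159
  p(1,0)=1/24: -0.0417 × log₂(0.0417) = 0.1910
  p(1,1)=11/24: -0.4583 × log₂(0.4583) = 0.5159
H(X,Y) = 1.4138 bits


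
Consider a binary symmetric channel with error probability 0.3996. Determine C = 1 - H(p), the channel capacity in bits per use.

For BSC with error probability p:
C = 1 - H(p) where H(p) is binary entropy
H(0.3996) = -0.3996 × log₂(0.3996) - 0.6004 × log₂(0.6004)
H(p) = 0.9707
C = 1 - 0.9707 = 0.0293 bits/use


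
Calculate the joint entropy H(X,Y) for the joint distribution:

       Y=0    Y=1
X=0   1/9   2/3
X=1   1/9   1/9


H(X,Y) = -Σ p(x,y) log₂ p(x,y)
  p(0,0)=1/9: -0.1111 × log₂(0.1111) = 0.3522
  p(0,1)=2/3: -0.6667 × log₂(0.6667) = 0.3900
  p(1,0)=1/9: -0.1111 × log₂(0.1111) = 0.3522
  p(1,1)=1/9: -0.1111 × log₂(0.1111) = 0.3522
H(X,Y) = 1.4466 bits


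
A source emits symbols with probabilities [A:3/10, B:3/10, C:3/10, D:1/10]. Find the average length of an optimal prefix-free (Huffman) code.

Huffman tree construction:
Combine smallest probabilities repeatedly
Resulting codes:
  A: 01 (length 2)
  B: 10 (length 2)
  C: 11 (length 2)
  D: 00 (length 2)
Average length = Σ p(s) × length(s) = 2.0000 bits


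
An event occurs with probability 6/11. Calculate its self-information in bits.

Information content I(x) = -log₂(p(x))
I = -log₂(6/11) = -log₂(0.5455)
I = 0.8745 bits


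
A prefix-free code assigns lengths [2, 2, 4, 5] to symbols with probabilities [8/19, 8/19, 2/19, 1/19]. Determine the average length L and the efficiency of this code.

Average length L = Σ p_i × l_i = 2.3684 bits
Entropy H = 1.6163 bits
Efficiency η = H/L × 100% = 68.25%


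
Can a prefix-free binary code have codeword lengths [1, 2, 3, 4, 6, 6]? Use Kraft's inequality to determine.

Kraft inequality: Σ 2^(-l_i) ≤ 1 for prefix-free code
Calculating: 2^(-1) + 2^(-2) + 2^(-3) + 2^(-4) + 2^(-6) + 2^(-6)
= 0.5 + 0.25 + 0.125 + 0.0625 + 0.015625 + 0.015625
= 0.9688
Since 0.9688 ≤ 1, prefix-free code exists


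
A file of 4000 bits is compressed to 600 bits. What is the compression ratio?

Compression ratio = Original / Compressed
= 4000 / 600 = 6.67:1


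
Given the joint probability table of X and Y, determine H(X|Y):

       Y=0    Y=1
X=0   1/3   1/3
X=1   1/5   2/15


H(X|Y) = Σ_y p(y) H(X|Y=y)
  p(Y=0) = 8/15, H(X|Y=0) = 0.9544
  p(Y=1) = 7/15, H(X|Y=1) = 0.8631
H(X|Y) = 0.5333×0.9544 + 0.4667×0.8631 = 0.9118 bits


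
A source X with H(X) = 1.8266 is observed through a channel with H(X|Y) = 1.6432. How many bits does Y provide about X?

I(X;Y) = H(X) - H(X|Y)
I(X;Y) = 1.8266 - 1.6432 = 0.1834 bits


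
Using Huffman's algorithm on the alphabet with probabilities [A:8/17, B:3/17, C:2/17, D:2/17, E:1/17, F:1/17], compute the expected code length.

Huffman tree construction:
Combine smallest probabilities repeatedly
Resulting codes:
  A: 0 (length 1)
  B: 111 (length 3)
  C: 100 (length 3)
  D: 101 (length 3)
  E: 1100 (length 4)
  F: 1101 (length 4)
Average length = Σ p(s) × length(s) = 2.1765 bits


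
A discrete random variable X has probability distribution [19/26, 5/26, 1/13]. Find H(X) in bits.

H(X) = -Σ p(x) log₂ p(x)
  -19/26 × log₂(19/26) = 0.3307
  -5/26 × log₂(5/26) = 0.4574
  -1/13 × log₂(1/13) = 0.2846
H(X) = 1.0727 bits


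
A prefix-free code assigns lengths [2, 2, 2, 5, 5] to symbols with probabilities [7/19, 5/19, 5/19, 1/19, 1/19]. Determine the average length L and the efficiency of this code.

Average length L = Σ p_i × l_i = 2.3158 bits
Entropy H = 1.9916 bits
Efficiency η = H/L × 100% = 86.00%


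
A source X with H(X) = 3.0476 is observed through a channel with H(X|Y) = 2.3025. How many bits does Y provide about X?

I(X;Y) = H(X) - H(X|Y)
I(X;Y) = 3.0476 - 2.3025 = 0.7451 bits


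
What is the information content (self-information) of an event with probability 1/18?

Information content I(x) = -log₂(p(x))
I = -log₂(1/18) = -log₂(0.0556)
I = 4.1699 bits


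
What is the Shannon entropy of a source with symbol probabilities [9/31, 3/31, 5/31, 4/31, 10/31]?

H(X) = -Σ p(x) log₂ p(x)
  -9/31 × log₂(9/31) = 0.5180
  -3/31 × log₂(3/31) = 0.3261
  -5/31 × log₂(5/31) = 0.4246
  -4/31 × log₂(4/31) = 0.3812
  -10/31 × log₂(10/31) = 0.5265
H(X) = 2.1764 bits


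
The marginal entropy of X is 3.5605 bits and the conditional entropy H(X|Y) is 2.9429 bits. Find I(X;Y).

I(X;Y) = H(X) - H(X|Y)
I(X;Y) = 3.5605 - 2.9429 = 0.6176 bits


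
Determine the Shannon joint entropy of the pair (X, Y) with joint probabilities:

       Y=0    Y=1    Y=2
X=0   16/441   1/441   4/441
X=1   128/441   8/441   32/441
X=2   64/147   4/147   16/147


H(X,Y) = -Σ p(x,y) log₂ p(x,y)
  p(0,0)=16/441: -0.0363 × log₂(0.0363) = 0.1736
  p(0,1)=1/441: -0.0023 × log₂(0.0023) = 0.0199
  p(0,2)=4/441: -0.0091 × log₂(0.0091) = 0.0615
  p(1,0)=128/441: -0.2902 × log₂(0.2902) = 0.5180
  p(1,1)=8/441: -0.0181 × log₂(0.0181) = 0.1049
  p(1,2)=32/441: -0.0726 × log₂(0.0726) = 0.2746
  p(2,0)=64/147: -0.4354 × log₂(0.4354) = 0.5223
  p(2,1)=4/147: -0.0272 × log₂(0.0272) = 0.1415
  p(2,2)=16/147: -0.1088 × log₂(0.1088) = 0.3483
H(X,Y) = 2.1647 bits


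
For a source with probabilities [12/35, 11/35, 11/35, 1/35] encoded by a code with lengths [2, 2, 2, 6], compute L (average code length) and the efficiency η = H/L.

Average length L = Σ p_i × l_i = 2.1143 bits
Entropy H = 1.7257 bits
Efficiency η = H/L × 100% = 81.62%


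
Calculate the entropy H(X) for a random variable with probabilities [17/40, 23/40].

H(X) = -Σ p(x) log₂ p(x)
  -17/40 × log₂(17/40) = 0.5246
  -23/40 × log₂(23/40) = 0.4591
H(X) = 0.9837 bits


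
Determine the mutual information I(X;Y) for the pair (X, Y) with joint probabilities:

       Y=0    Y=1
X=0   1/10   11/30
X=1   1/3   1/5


H(X) = 0.9968, H(Y) = 0.9871, H(X,Y) = 1.8556
I(X;Y) = H(X) + H(Y) - H(X,Y) = 0.1283 bits


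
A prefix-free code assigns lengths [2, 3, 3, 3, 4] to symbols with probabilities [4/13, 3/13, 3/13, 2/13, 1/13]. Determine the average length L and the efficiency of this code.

Average length L = Σ p_i × l_i = 2.7692 bits
Entropy H = 2.1997 bits
Efficiency η = H/L × 100% = 79.43%


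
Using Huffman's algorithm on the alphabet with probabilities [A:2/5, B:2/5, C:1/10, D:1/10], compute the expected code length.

Huffman tree construction:
Combine smallest probabilities repeatedly
Resulting codes:
  A: 11 (length 2)
  B: 0 (length 1)
  C: 100 (length 3)
  D: 101 (length 3)
Average length = Σ p(s) × length(s) = 1.8000 bits


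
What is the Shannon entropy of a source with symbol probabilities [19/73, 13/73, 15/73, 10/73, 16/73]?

H(X) = -Σ p(x) log₂ p(x)
  -19/73 × log₂(19/73) = 0.5054
  -13/73 × log₂(13/73) = 0.4433
  -15/73 × log₂(15/73) = 0.4691
  -10/73 × log₂(10/73) = 0.3929
  -16/73 × log₂(16/73) = 0.4800
H(X) = 2.2907 bits


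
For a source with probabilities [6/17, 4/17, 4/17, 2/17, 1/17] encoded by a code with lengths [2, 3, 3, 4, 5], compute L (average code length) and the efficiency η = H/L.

Average length L = Σ p_i × l_i = 2.8824 bits
Entropy H = 2.1163 bits
Efficiency η = H/L × 100% = 73.42%


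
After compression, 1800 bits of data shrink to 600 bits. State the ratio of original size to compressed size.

Compression ratio = Original / Compressed
= 1800 / 600 = 3.00:1


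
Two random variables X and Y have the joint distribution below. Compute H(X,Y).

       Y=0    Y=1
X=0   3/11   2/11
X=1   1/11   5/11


H(X,Y) = -Σ p(x,y) log₂ p(x,y)
  p(0,0)=3/11: -0.2727 × log₂(0.2727) = 0.5112
  p(0,1)=2/11: -0.1818 × log₂(0.1818) = 0.4472
  p(1,0)=1/11: -0.0909 × log₂(0.0909) = 0.3145
  p(1,1)=5/11: -0.4545 × log₂(0.4545) = 0.5170
H(X,Y) = 1.7899 bits


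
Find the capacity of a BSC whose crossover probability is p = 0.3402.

For BSC with error probability p:
C = 1 - H(p) where H(p) is binary entropy
H(0.3402) = -0.3402 × log₂(0.3402) - 0.6598 × log₂(0.6598)
H(p) = 0.9250
C = 1 - 0.9250 = 0.0750 bits/use


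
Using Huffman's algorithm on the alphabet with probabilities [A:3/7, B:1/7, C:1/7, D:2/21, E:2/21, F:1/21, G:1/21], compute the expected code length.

Huffman tree construction:
Combine smallest probabilities repeatedly
Resulting codes:
  A: 0 (length 1)
  B: 101 (length 3)
  C: 110 (length 3)
  D: 1110 (length 4)
  E: 1111 (length 4)
  F: 1000 (length 4)
  G: 1001 (length 4)
Average length = Σ p(s) × length(s) = 2.4286 bits


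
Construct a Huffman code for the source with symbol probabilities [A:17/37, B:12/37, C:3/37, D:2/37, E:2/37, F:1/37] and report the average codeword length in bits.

Huffman tree construction:
Combine smallest probabilities repeatedly
Resulting codes:
  A: 0 (length 1)
  B: 11 (length 2)
  C: 1011 (length 4)
  D: 1001 (length 4)
  E: 1010 (length 4)
  F: 1000 (length 4)
Average length = Σ p(s) × length(s) = 1.9730 bits


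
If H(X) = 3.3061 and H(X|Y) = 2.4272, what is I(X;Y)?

I(X;Y) = H(X) - H(X|Y)
I(X;Y) = 3.3061 - 2.4272 = 0.8789 bits


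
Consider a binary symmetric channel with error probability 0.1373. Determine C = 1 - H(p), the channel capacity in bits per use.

For BSC with error probability p:
C = 1 - H(p) where H(p) is binary entropy
H(0.1373) = -0.1373 × log₂(0.1373) - 0.8627 × log₂(0.8627)
H(p) = 0.5771
C = 1 - 0.5771 = 0.4229 bits/use


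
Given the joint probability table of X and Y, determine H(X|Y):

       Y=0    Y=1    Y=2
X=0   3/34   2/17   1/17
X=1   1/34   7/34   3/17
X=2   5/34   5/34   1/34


H(X|Y) = Σ_y p(y) H(X|Y=y)
  p(Y=0) = 9/34, H(X|Y=0) = 1.3516
  p(Y=1) = 8/17, H(X|Y=1) = 1.5462
  p(Y=2) = 9/34, H(X|Y=2) = 1.2244
H(X|Y) = 0.2647×1.3516 + 0.4706×1.5462 + 0.2647×1.2244 = 1.4095 bits


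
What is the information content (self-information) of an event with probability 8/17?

Information content I(x) = -log₂(p(x))
I = -log₂(8/17) = -log₂(0.4706)
I = 1.0875 bits


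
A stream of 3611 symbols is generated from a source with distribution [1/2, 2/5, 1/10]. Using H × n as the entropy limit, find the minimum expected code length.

Entropy H = 1.3610 bits/symbol
Minimum bits = H × n = 1.3610 × 3611
= 4914.44 bits


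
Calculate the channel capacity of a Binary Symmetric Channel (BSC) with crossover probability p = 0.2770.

For BSC with error probability p:
C = 1 - H(p) where H(p) is binary entropy
H(0.2770) = -0.2770 × log₂(0.2770) - 0.7230 × log₂(0.7230)
H(p) = 0.8513
C = 1 - 0.8513 = 0.1487 bits/use


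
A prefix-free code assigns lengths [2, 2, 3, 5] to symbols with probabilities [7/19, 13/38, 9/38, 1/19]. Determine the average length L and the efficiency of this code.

Average length L = Σ p_i × l_i = 2.3947 bits
Entropy H = 1.7759 bits
Efficiency η = H/L × 100% = 74.16%


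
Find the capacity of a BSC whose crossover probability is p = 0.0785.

For BSC with error probability p:
C = 1 - H(p) where H(p) is binary entropy
H(0.0785) = -0.0785 × log₂(0.0785) - 0.9215 × log₂(0.9215)
H(p) = 0.3969
C = 1 - 0.3969 = 0.6031 bits/use


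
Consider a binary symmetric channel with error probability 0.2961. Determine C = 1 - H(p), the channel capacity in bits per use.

For BSC with error probability p:
C = 1 - H(p) where H(p) is binary entropy
H(0.2961) = -0.2961 × log₂(0.2961) - 0.7039 × log₂(0.7039)
H(p) = 0.8765
C = 1 - 0.8765 = 0.1235 bits/use


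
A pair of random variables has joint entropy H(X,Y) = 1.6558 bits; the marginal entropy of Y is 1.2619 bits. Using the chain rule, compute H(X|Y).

Chain rule: H(X,Y) = H(X|Y) + H(Y)
H(X|Y) = H(X,Y) - H(Y) = 1.6558 - 1.2619 = 0.3939 bits


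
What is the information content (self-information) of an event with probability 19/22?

Information content I(x) = -log₂(p(x))
I = -log₂(19/22) = -log₂(0.8636)
I = 0.2115 bits


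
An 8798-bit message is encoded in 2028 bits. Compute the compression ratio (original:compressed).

Compression ratio = Original / Compressed
= 8798 / 2028 = 4.34:1


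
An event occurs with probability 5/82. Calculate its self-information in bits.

Information content I(x) = -log₂(p(x))
I = -log₂(5/82) = -log₂(0.0610)
I = 4.0356 bits


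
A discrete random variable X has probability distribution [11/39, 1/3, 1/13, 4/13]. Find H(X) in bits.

H(X) = -Σ p(x) log₂ p(x)
  -11/39 × log₂(11/39) = 0.5150
  -1/3 × log₂(1/3) = 0.5283
  -1/13 × log₂(1/13) = 0.2846
  -4/13 × log₂(4/13) = 0.5232
H(X) = 1.8512 bits


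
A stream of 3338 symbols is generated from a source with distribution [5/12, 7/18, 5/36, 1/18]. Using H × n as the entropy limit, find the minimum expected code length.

Entropy H = 1.6834 bits/symbol
Minimum bits = H × n = 1.6834 × 3338
= 5619.09 bits


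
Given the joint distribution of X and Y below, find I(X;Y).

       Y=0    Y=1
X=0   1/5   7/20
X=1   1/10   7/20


H(X) = 0.9928, H(Y) = 0.8813, H(X,Y) = 1.8568
I(X;Y) = H(X) + H(Y) - H(X,Y) = 0.0173 bits


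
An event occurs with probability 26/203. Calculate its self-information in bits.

Information content I(x) = -log₂(p(x))
I = -log₂(26/203) = -log₂(0.1281)
I = 2.9649 bits


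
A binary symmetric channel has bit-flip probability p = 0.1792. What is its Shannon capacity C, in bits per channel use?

For BSC with error probability p:
C = 1 - H(p) where H(p) is binary entropy
H(0.1792) = -0.1792 × log₂(0.1792) - 0.8208 × log₂(0.8208)
H(p) = 0.6783
C = 1 - 0.6783 = 0.3217 bits/use


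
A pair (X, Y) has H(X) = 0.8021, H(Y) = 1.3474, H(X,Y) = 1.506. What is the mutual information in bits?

I(X;Y) = H(X) + H(Y) - H(X,Y)
I(X;Y) = 0.8021 + 1.3474 - 1.506 = 0.6435 bits


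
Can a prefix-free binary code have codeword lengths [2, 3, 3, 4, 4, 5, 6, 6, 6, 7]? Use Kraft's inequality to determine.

Kraft inequality: Σ 2^(-l_i) ≤ 1 for prefix-free code
Calculating: 2^(-2) + 2^(-3) + 2^(-3) + 2^(-4) + 2^(-4) + 2^(-5) + 2^(-6) + 2^(-6) + 2^(-6) + 2^(-7)
= 0.25 + 0.125 + 0.125 + 0.0625 + 0.0625 + 0.03125 + 0.015625 + 0.015625 + 0.015625 + 0.0078125
= 0.7109
Since 0.7109 ≤ 1, prefix-free code exists


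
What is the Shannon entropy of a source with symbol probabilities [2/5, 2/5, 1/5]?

H(X) = -Σ p(x) log₂ p(x)
  -2/5 × log₂(2/5) = 0.5288
  -2/5 × log₂(2/5) = 0.5288
  -1/5 × log₂(1/5) = 0.4644
H(X) = 1.5219 bits


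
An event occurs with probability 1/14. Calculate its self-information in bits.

Information content I(x) = -log₂(p(x))
I = -log₂(1/14) = -log₂(0.0714)
I = 3.8074 bits


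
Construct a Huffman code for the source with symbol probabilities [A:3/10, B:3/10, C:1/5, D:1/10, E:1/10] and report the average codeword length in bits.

Huffman tree construction:
Combine smallest probabilities repeatedly
Resulting codes:
  A: 10 (length 2)
  B: 11 (length 2)
  C: 00 (length 2)
  D: 010 (length 3)
  E: 011 (length 3)
Average length = Σ p(s) × length(s) = 2.2000 bits


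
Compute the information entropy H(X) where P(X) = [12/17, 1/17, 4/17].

H(X) = -Σ p(x) log₂ p(x)
  -12/17 × log₂(12/17) = 0.3547
  -1/17 × log₂(1/17) = 0.2404
  -4/17 × log₂(4/17) = 0.4912
H(X) = 1.0863 bits


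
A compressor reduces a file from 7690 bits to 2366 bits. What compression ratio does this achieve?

Compression ratio = Original / Compressed
= 7690 / 2366 = 3.25:1


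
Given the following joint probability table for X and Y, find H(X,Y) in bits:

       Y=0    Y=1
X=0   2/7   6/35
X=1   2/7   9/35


H(X,Y) = -Σ p(x,y) log₂ p(x,y)
  p(0,0)=2/7: -0.2857 × log₂(0.2857) = 0.5164
  p(0,1)=6/35: -0.1714 × log₂(0.1714) = 0.4362
  p(1,0)=2/7: -0.2857 × log₂(0.2857) = 0.5164
  p(1,1)=9/35: -0.2571 × log₂(0.2571) = 0.5038
H(X,Y) = 1.9728 bits


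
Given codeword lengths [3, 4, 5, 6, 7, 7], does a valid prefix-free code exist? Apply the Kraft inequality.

Kraft inequality: Σ 2^(-l_i) ≤ 1 for prefix-free code
Calculating: 2^(-3) + 2^(-4) + 2^(-5) + 2^(-6) + 2^(-7) + 2^(-7)
= 0.125 + 0.0625 + 0.03125 + 0.015625 + 0.0078125 + 0.0078125
= 0.2500
Since 0.2500 ≤ 1, prefix-free code exists


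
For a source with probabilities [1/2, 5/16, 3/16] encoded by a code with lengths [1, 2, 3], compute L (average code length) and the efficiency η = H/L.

Average length L = Σ p_i × l_i = 1.6875 bits
Entropy H = 1.4772 bits
Efficiency η = H/L × 100% = 87.54%


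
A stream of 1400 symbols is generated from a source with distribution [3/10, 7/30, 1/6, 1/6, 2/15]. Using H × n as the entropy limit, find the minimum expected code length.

Entropy H = 2.2602 bits/symbol
Minimum bits = H × n = 2.2602 × 1400
= 3164.31 bits


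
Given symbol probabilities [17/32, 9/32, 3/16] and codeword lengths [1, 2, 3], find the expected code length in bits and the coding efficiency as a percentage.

Average length L = Σ p_i × l_i = 1.6562 bits
Entropy H = 1.4523 bits
Efficiency η = H/L × 100% = 87.69%


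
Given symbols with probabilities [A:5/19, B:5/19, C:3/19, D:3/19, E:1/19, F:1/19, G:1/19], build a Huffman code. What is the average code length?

Huffman tree construction:
Combine smallest probabilities repeatedly
Resulting codes:
  A: 01 (length 2)
  B: 10 (length 2)
  C: 110 (length 3)
  D: 111 (length 3)
  E: 0010 (length 4)
  F: 0011 (length 4)
  G: 000 (length 3)
Average length = Σ p(s) × length(s) = 2.5789 bits


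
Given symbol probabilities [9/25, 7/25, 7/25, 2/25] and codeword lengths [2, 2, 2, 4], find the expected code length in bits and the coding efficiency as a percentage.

Average length L = Σ p_i × l_i = 2.1600 bits
Entropy H = 1.8506 bits
Efficiency η = H/L × 100% = 85.67%


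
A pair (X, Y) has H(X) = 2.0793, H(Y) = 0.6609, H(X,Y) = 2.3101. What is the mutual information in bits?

I(X;Y) = H(X) + H(Y) - H(X,Y)
I(X;Y) = 2.0793 + 0.6609 - 2.3101 = 0.4301 bits


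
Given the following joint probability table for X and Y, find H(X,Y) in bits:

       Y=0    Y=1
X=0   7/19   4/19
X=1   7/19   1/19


H(X,Y) = -Σ p(x,y) log₂ p(x,y)
  p(0,0)=7/19: -0.3684 × log₂(0.3684) = 0.5307
  p(0,1)=4/19: -0.2105 × log₂(0.2105) = 0.4732
  p(1,0)=7/19: -0.3684 × log₂(0.3684) = 0.5307
  p(1,1)=1/19: -0.0526 × log₂(0.0526) = 0.2236
H(X,Y) = 1.7583 bits


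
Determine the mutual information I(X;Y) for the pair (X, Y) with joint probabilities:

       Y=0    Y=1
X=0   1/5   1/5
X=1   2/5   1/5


H(X) = 0.9710, H(Y) = 0.9710, H(X,Y) = 1.9219
I(X;Y) = H(X) + H(Y) - H(X,Y) = 0.0200 bits


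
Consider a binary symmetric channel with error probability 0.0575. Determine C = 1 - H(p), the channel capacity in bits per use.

For BSC with error probability p:
C = 1 - H(p) where H(p) is binary entropy
H(0.0575) = -0.0575 × log₂(0.0575) - 0.9425 × log₂(0.9425)
H(p) = 0.3174
C = 1 - 0.3174 = 0.6826 bits/use


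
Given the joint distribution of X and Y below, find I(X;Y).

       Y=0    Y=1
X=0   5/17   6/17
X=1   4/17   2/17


H(X) = 0.9367, H(Y) = 0.9975, H(X,Y) = 1.9040
I(X;Y) = H(X) + H(Y) - H(X,Y) = 0.0302 bits


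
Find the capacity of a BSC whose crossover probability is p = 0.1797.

For BSC with error probability p:
C = 1 - H(p) where H(p) is binary entropy
H(0.1797) = -0.1797 × log₂(0.1797) - 0.8203 × log₂(0.8203)
H(p) = 0.6794
C = 1 - 0.6794 = 0.3206 bits/use


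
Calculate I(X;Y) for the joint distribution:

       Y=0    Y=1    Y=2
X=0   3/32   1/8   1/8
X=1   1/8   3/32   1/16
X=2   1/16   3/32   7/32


H(X) = 1.5749, H(Y) = 1.5671, H(X,Y) = 3.0651
I(X;Y) = H(X) + H(Y) - H(X,Y) = 0.0769 bits


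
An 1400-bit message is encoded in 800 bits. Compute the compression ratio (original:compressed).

Compression ratio = Original / Compressed
= 1400 / 800 = 1.75:1


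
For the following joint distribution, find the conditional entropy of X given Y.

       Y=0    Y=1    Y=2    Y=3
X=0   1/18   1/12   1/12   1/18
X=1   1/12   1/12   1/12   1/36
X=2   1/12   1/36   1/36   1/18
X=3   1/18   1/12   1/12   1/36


H(X|Y) = Σ_y p(y) H(X|Y=y)
  p(Y=0) = 5/18, H(X|Y=0) = 1.9710
  p(Y=1) = 5/18, H(X|Y=1) = 1.8955
  p(Y=2) = 5/18, H(X|Y=2) = 1.8955
  p(Y=3) = 1/6, H(X|Y=3) = 1.9183
H(X|Y) = 0.2778×1.9710 + 0.2778×1.8955 + 0.2778×1.8955 + 0.1667×1.9183 = 1.9202 bits


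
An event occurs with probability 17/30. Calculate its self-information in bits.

Information content I(x) = -log₂(p(x))
I = -log₂(17/30) = -log₂(0.5667)
I = 0.8194 bits


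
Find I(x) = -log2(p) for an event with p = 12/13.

Information content I(x) = -log₂(p(x))
I = -log₂(12/13) = -log₂(0.9231)
I = 0.1155 bits


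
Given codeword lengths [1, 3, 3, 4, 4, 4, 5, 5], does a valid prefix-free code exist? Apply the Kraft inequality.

Kraft inequality: Σ 2^(-l_i) ≤ 1 for prefix-free code
Calculating: 2^(-1) + 2^(-3) + 2^(-3) + 2^(-4) + 2^(-4) + 2^(-4) + 2^(-5) + 2^(-5)
= 0.5 + 0.125 + 0.125 + 0.0625 + 0.0625 + 0.0625 + 0.03125 + 0.03125
= 1.0000
Since 1.0000 ≤ 1, prefix-free code exists


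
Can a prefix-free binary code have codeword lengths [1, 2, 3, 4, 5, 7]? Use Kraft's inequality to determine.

Kraft inequality: Σ 2^(-l_i) ≤ 1 for prefix-free code
Calculating: 2^(-1) + 2^(-2) + 2^(-3) + 2^(-4) + 2^(-5) + 2^(-7)
= 0.5 + 0.25 + 0.125 + 0.0625 + 0.03125 + 0.0078125
= 0.9766
Since 0.9766 ≤ 1, prefix-free code exists


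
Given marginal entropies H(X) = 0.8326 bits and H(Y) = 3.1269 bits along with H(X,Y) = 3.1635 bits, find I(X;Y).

I(X;Y) = H(X) + H(Y) - H(X,Y)
I(X;Y) = 0.8326 + 3.1269 - 3.1635 = 0.796 bits


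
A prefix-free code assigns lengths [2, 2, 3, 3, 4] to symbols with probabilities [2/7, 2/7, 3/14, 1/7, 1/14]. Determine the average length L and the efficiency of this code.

Average length L = Σ p_i × l_i = 2.5000 bits
Entropy H = 2.1820 bits
Efficiency η = H/L × 100% = 87.28%


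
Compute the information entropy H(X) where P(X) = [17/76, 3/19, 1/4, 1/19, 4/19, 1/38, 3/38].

H(X) = -Σ p(x) log₂ p(x)
  -17/76 × log₂(17/76) = 0.4833
  -3/19 × log₂(3/19) = 0.4205
  -1/4 × log₂(1/4) = 0.5000
  -1/19 × log₂(1/19) = 0.2236
  -4/19 × log₂(4/19) = 0.4732
  -1/38 × log₂(1/38) = 0.1381
  -3/38 × log₂(3/38) = 0.2892
H(X) = 2.5278 bits


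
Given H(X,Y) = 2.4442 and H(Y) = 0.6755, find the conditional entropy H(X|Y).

Chain rule: H(X,Y) = H(X|Y) + H(Y)
H(X|Y) = H(X,Y) - H(Y) = 2.4442 - 0.6755 = 1.7687 bits


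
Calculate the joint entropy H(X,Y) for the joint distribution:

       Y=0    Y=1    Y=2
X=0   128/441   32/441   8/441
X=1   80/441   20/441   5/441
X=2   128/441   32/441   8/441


H(X,Y) = -Σ p(x,y) log₂ p(x,y)
  p(0,0)=128/441: -0.2902 × log₂(0.2902) = 0.5180
  p(0,1)=32/441: -0.0726 × log₂(0.0726) = 0.2746
  p(0,2)=8/441: -0.0181 × log₂(0.0181) = 0.1049
  p(1,0)=80/441: -0.1814 × log₂(0.1814) = 0.4467
  p(1,1)=20/441: -0.0454 × log₂(0.0454) = 0.2024
  p(1,2)=5/441: -0.0113 × log₂(0.0113) = 0.0733
  p(2,0)=128/441: -0.2902 × log₂(0.2902) = 0.5180
  p(2,1)=32/441: -0.0726 × log₂(0.0726) = 0.2746
  p(2,2)=8/441: -0.0181 × log₂(0.0181) = 0.1049
H(X,Y) = 2.5175 bits


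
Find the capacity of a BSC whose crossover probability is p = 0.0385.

For BSC with error probability p:
C = 1 - H(p) where H(p) is binary entropy
H(0.0385) = -0.0385 × log₂(0.0385) - 0.9615 × log₂(0.9615)
H(p) = 0.2354
C = 1 - 0.2354 = 0.7646 bits/use


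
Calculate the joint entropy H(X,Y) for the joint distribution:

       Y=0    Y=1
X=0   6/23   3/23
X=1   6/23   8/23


H(X,Y) = -Σ p(x,y) log₂ p(x,y)
  p(0,0)=6/23: -0.2609 × log₂(0.2609) = 0.5057
  p(0,1)=3/23: -0.1304 × log₂(0.1304) = 0.3833
  p(1,0)=6/23: -0.2609 × log₂(0.2609) = 0.5057
  p(1,1)=8/23: -0.3478 × log₂(0.3478) = 0.5299
H(X,Y) = 1.9247 bits


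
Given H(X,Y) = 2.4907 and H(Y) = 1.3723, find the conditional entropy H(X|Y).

Chain rule: H(X,Y) = H(X|Y) + H(Y)
H(X|Y) = H(X,Y) - H(Y) = 2.4907 - 1.3723 = 1.1184 bits


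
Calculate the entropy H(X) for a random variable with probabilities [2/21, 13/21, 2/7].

H(X) = -Σ p(x) log₂ p(x)
  -2/21 × log₂(2/21) = 0.3231
  -13/21 × log₂(13/21) = 0.4283
  -2/7 × log₂(2/7) = 0.5164
H(X) = 1.2678 bits


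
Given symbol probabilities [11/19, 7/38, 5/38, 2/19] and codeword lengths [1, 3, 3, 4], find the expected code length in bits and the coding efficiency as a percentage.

Average length L = Σ p_i × l_i = 1.9474 bits
Entropy H = 1.6330 bits
Efficiency η = H/L × 100% = 83.85%


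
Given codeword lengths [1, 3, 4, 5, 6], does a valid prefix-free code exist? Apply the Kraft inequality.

Kraft inequality: Σ 2^(-l_i) ≤ 1 for prefix-free code
Calculating: 2^(-1) + 2^(-3) + 2^(-4) + 2^(-5) + 2^(-6)
= 0.5 + 0.125 + 0.0625 + 0.03125 + 0.015625
= 0.7344
Since 0.7344 ≤ 1, prefix-free code exists


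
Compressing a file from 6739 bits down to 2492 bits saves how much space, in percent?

Space savings = (1 - Compressed/Original) × 100%
= (1 - 2492/6739) × 100%
= 63.02%


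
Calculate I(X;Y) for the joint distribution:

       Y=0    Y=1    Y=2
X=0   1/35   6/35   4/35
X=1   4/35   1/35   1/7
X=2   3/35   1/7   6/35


H(X) = 1.5700, H(Y) = 1.5401, H(X,Y) = 2.9866
I(X;Y) = H(X) + H(Y) - H(X,Y) = 0.1234 bits


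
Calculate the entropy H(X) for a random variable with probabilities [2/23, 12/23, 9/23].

H(X) = -Σ p(x) log₂ p(x)
  -2/23 × log₂(2/23) = 0.3064
  -12/23 × log₂(12/23) = 0.4897
  -9/23 × log₂(9/23) = 0.5297
H(X) = 1.3258 bits


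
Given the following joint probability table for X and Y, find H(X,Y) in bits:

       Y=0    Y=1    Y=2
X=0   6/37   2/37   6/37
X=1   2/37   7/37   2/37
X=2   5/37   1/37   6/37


H(X,Y) = -Σ p(x,y) log₂ p(x,y)
  p(0,0)=6/37: -0.1622 × log₂(0.1622) = 0.4256
  p(0,1)=2/37: -0.0541 × log₂(0.0541) = 0.2275
  p(0,2)=6/37: -0.1622 × log₂(0.1622) = 0.4256
  p(1,0)=2/37: -0.0541 × log₂(0.0541) = 0.2275
  p(1,1)=7/37: -0.1892 × log₂(0.1892) = 0.4545
  p(1,2)=2/37: -0.0541 × log₂(0.0541) = 0.2275
  p(2,0)=5/37: -0.1351 × log₂(0.1351) = 0.3902
  p(2,1)=1/37: -0.0270 × log₂(0.0270) = 0.1408
  p(2,2)=6/37: -0.1622 × log₂(0.1622) = 0.4256
H(X,Y) = 2.9448 bits


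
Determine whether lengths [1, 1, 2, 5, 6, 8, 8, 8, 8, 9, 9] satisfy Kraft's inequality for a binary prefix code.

Kraft inequality: Σ 2^(-l_i) ≤ 1 for prefix-free code
Calculating: 2^(-1) + 2^(-1) + 2^(-2) + 2^(-5) + 2^(-6) + 2^(-8) + 2^(-8) + 2^(-8) + 2^(-8) + 2^(-9) + 2^(-9)
= 0.5 + 0.5 + 0.25 + 0.03125 + 0.015625 + 0.00390625 + 0.00390625 + 0.00390625 + 0.00390625 + 0.001953125 + 0.001953125
= 1.3164
Since 1.3164 > 1, prefix-free code does not exist


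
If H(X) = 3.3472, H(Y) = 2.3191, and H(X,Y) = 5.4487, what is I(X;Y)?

I(X;Y) = H(X) + H(Y) - H(X,Y)
I(X;Y) = 3.3472 + 2.3191 - 5.4487 = 0.2176 bits


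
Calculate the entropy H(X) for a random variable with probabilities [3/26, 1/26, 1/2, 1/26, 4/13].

H(X) = -Σ p(x) log₂ p(x)
  -3/26 × log₂(3/26) = 0.3595
  -1/26 × log₂(1/26) = 0.1808
  -1/2 × log₂(1/2) = 0.5000
  -1/26 × log₂(1/26) = 0.1808
  -4/13 × log₂(4/13) = 0.5232
H(X) = 1.7443 bits


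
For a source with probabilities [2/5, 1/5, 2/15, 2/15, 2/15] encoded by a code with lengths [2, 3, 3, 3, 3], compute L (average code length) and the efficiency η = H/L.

Average length L = Σ p_i × l_i = 2.6000 bits
Entropy H = 2.1559 bits
Efficiency η = H/L × 100% = 82.92%


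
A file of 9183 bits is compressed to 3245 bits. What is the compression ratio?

Compression ratio = Original / Compressed
= 9183 / 3245 = 2.83:1


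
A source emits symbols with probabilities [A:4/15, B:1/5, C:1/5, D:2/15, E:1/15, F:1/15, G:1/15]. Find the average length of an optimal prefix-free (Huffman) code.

Huffman tree construction:
Combine smallest probabilities repeatedly
Resulting codes:
  A: 10 (length 2)
  B: 111 (length 3)
  C: 00 (length 2)
  D: 011 (length 3)
  E: 1100 (length 4)
  F: 1101 (length 4)
  G: 010 (length 3)
Average length = Σ p(s) × length(s) = 2.6667 bits


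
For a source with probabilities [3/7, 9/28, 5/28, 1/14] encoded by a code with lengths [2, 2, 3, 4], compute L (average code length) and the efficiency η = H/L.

Average length L = Σ p_i × l_i = 2.3214 bits
Entropy H = 1.7660 bits
Efficiency η = H/L × 100% = 76.07%


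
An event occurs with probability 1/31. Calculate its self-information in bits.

Information content I(x) = -log₂(p(x))
I = -log₂(1/31) = -log₂(0.0323)
I = 4.9542 bits


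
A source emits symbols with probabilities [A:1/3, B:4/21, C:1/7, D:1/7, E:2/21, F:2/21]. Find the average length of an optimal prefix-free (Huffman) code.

Huffman tree construction:
Combine smallest probabilities repeatedly
Resulting codes:
  A: 11 (length 2)
  B: 00 (length 2)
  C: 100 (length 3)
  D: 101 (length 3)
  E: 010 (length 3)
  F: 011 (length 3)
Average length = Σ p(s) × length(s) = 2.4762 bits


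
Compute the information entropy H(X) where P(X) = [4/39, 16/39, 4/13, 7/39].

H(X) = -Σ p(x) log₂ p(x)
  -4/39 × log₂(4/39) = 0.3370
  -16/39 × log₂(16/39) = 0.5273
  -4/13 × log₂(4/13) = 0.5232
  -7/39 × log₂(7/39) = 0.4448
H(X) = 1.8323 bits


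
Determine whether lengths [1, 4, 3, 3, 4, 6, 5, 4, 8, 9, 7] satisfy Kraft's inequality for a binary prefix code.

Kraft inequality: Σ 2^(-l_i) ≤ 1 for prefix-free code
Calculating: 2^(-1) + 2^(-4) + 2^(-3) + 2^(-3) + 2^(-4) + 2^(-6) + 2^(-5) + 2^(-4) + 2^(-8) + 2^(-9) + 2^(-7)
= 0.5 + 0.0625 + 0.125 + 0.125 + 0.0625 + 0.015625 + 0.03125 + 0.0625 + 0.00390625 + 0.001953125 + 0.0078125
= 0.9980
Since 0.9980 ≤ 1, prefix-free code exists


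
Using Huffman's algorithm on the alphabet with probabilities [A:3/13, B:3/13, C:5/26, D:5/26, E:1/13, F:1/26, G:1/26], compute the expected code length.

Huffman tree construction:
Combine smallest probabilities repeatedly
Resulting codes:
  A: 01 (length 2)
  B: 10 (length 2)
  C: 111 (length 3)
  D: 00 (length 2)
  E: 1100 (length 4)
  F: 11010 (length 5)
  G: 11011 (length 5)
Average length = Σ p(s) × length(s) = 2.5769 bits


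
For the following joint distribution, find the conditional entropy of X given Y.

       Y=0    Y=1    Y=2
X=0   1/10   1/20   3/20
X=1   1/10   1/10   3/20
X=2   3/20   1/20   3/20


H(X|Y) = Σ_y p(y) H(X|Y=y)
  p(Y=0) = 7/20, H(X|Y=0) = 1.5567
  p(Y=1) = 1/5, H(X|Y=1) = 1.5000
  p(Y=2) = 9/20, H(X|Y=2) = 1.5850
H(X|Y) = 0.3500×1.5567 + 0.2000×1.5000 + 0.4500×1.5850 = 1.5581 bits


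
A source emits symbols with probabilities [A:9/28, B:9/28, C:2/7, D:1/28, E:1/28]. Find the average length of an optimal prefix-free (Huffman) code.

Huffman tree construction:
Combine smallest probabilities repeatedly
Resulting codes:
  A: 10 (length 2)
  B: 11 (length 2)
  C: 01 (length 2)
  D: 000 (length 3)
  E: 001 (length 3)
Average length = Σ p(s) × length(s) = 2.0714 bits


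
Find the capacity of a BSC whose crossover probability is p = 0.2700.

For BSC with error probability p:
C = 1 - H(p) where H(p) is binary entropy
H(0.2700) = -0.2700 × log₂(0.2700) - 0.7300 × log₂(0.7300)
H(p) = 0.8415
C = 1 - 0.8415 = 0.1585 bits/use


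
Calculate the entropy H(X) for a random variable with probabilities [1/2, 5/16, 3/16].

H(X) = -Σ p(x) log₂ p(x)
  -1/2 × log₂(1/2) = 0.5000
  -5/16 × log₂(5/16) = 0.5244
  -3/16 × log₂(3/16) = 0.4528
H(X) = 1.4772 bits


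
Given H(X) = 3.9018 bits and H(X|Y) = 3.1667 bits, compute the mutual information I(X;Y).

I(X;Y) = H(X) - H(X|Y)
I(X;Y) = 3.9018 - 3.1667 = 0.7351 bits


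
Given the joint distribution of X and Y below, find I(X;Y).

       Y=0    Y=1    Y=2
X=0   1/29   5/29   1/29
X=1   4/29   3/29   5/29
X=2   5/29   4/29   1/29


H(X) = 1.5514, H(Y) = 1.5514, H(X,Y) = 2.9413
I(X;Y) = H(X) + H(Y) - H(X,Y) = 0.1615 bits


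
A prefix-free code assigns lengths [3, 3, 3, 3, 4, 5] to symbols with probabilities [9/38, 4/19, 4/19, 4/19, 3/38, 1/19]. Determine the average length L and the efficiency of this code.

Average length L = Σ p_i × l_i = 3.1842 bits
Entropy H = 2.4247 bits
Efficiency η = H/L × 100% = 76.15%


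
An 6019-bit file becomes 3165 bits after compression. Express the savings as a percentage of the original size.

Space savings = (1 - Compressed/Original) × 100%
= (1 - 3165/6019) × 100%
= 47.42%


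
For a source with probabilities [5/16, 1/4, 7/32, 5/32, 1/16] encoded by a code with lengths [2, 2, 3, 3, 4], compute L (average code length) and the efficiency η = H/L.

Average length L = Σ p_i × l_i = 2.5000 bits
Entropy H = 2.1725 bits
Efficiency η = H/L × 100% = 86.90%


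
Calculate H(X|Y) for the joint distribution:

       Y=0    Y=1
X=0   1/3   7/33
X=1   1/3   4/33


H(X|Y) = Σ_y p(y) H(X|Y=y)
  p(Y=0) = 2/3, H(X|Y=0) = 1.0000
  p(Y=1) = 1/3, H(X|Y=1) = 0.9457
H(X|Y) = 0.6667×1.0000 + 0.3333×0.9457 = 0.9819 bits
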